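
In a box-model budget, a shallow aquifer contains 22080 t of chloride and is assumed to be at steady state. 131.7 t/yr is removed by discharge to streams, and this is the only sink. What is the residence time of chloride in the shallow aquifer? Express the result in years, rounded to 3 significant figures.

168 yr

τ = M / F = 22080 / 131.7 = 167.7 yr.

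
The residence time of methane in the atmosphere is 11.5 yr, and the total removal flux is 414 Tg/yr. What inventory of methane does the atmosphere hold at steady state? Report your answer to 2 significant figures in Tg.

4800 Tg

τ = M/F ⇒ M = τ × F = 11.5 × 414 = 4761 Tg.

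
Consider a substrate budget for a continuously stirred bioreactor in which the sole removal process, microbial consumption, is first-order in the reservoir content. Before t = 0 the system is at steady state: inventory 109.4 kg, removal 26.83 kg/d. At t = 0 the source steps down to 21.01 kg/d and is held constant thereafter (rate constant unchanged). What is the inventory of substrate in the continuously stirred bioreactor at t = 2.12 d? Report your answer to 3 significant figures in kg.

τ = M₀/F₀ = 109.4/26.83 = 4.078 d; rate constant k = 1/τ.
New steady state M_∞ = F₁/k = F₁·τ = 21.01 × 4.078 = 85.669 kg.
M(t) = M_∞ + (M₀ − M_∞)·e^(−t/τ); t/τ = 2.12/4.078 = 0.5199, so e^(−t/τ) = 0.5946.
M(t) = 85.669 + 23.73 × 0.5946 = 99.779 kg.

99.8 kg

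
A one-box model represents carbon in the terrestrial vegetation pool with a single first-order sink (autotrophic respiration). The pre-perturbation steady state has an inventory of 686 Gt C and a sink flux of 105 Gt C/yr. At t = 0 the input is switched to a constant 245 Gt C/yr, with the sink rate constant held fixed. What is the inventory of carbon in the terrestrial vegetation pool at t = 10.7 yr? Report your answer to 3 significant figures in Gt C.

1420 Gt C

The sink rate constant is k = F₀/M₀ = 105/686 = 0.1531 yr⁻¹.
Solving dM/dt = F₁ − kM with M(0) = M₀ gives M(t) = F₁/k + (M₀ − F₁/k)·e^(−kt).
F₁/k = 245/0.1531 = 1600.7 Gt C; kt = 0.1531 × 10.7 = 1.638, e^(−kt) = 0.1944.
M(10.7) = 1600.7 + (686 − 1600.7) × 0.1944 = 1600.7 − 177.8 = 1422.8 Gt C.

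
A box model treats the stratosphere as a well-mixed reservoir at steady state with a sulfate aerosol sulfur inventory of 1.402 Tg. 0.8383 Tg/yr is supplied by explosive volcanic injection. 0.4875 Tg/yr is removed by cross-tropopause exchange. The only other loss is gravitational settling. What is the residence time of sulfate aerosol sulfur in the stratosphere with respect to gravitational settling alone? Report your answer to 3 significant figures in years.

At steady state ΣF_in = ΣF_out.
ΣF_in = 0.83830 Tg/yr.
Gravitational settling flux = ΣF_in − (0.4875) = 0.83830 − 0.4875 = 0.3508 Tg/yr.
τ = M / F = 1.402 / 0.3508 = 3.997 yr.

4.00 yr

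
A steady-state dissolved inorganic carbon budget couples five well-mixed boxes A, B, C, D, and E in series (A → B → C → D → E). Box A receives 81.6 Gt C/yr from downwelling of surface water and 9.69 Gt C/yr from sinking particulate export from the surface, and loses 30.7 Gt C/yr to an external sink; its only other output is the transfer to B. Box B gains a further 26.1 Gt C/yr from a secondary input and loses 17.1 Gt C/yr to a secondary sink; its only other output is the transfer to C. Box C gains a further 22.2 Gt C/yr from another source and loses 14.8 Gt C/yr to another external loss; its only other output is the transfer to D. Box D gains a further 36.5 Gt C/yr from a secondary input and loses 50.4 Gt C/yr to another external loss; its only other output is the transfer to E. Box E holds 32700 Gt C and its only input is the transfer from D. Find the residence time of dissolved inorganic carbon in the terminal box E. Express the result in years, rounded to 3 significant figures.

518 yr

Box A: F(A→B) = (81.6 + 9.69) − 30.7 = 60.590 Gt C/yr.
Box B: F(B→C) = (60.590 + 26.1) − 17.1 = 69.590 Gt C/yr.
Box C: F(C→D) = (69.590 + 22.2) − 14.8 = 76.990 Gt C/yr.
Box D: F(D→E) = (76.990 + 36.5) − 50.4 = 63.090 Gt C/yr.
Box E throughput = its input = 63.090 Gt C/yr; τ = 32700 / 63.090 = 518.3 yr.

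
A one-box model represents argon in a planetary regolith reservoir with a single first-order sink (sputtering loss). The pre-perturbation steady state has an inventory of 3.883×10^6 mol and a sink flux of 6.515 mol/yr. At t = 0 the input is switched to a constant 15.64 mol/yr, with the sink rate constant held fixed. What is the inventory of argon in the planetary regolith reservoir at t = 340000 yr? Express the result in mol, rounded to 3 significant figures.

6.25×10^6 mol

τ = M₀/F₀ = 3.883×10^6/6.515 = 596000 yr; rate constant k = 1/τ.
New steady state M_∞ = F₁/k = F₁·τ = 15.64 × 596000 = 9.3216×10^6 mol.
M(t) = M_∞ + (M₀ − M_∞)·e^(−t/τ); t/τ = 340000/596000 = 0.5705, so e^(−t/τ) = 0.5653.
M(t) = 9.3216×10^6 − 5.439×10^6 × 0.5653 = 6.2473×10^6 mol.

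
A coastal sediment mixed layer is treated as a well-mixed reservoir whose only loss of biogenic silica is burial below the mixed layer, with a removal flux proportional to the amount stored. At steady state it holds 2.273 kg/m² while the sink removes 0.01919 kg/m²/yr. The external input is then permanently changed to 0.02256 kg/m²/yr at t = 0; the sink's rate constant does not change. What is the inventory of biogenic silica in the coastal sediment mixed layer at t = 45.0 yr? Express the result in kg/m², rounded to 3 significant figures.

2.40 kg/m²

Residence time τ = M₀/F₀ = 118.4 yr. The eventual steady state is M_∞ = M₀·(F₁/F₀) = 2.273 × 0.02256/0.01919 = 2.6722 kg/m².
The anomaly ΔM(t) = M(t) − M_∞ decays as ΔM₀·e^(−t/τ) with ΔM₀ = 2.273 − 2.6722 = −0.3992 kg/m².
At t = 45.0 yr, e^(−t/τ) = e^(−0.3799) = 0.6839, so ΔM = −0.2730 kg/m² and M = 2.6722 − 0.2730 = 2.3992 kg/m².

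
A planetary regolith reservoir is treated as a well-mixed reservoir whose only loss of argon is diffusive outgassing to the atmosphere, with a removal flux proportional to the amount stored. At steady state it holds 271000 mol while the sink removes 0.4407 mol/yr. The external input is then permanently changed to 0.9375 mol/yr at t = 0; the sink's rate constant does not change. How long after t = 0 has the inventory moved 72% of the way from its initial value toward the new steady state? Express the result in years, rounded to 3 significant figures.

τ = M₀/F₀ = 271000/0.4407 = 614900 yr.
The remaining gap fraction is e^(−t/τ); 72% covered ⇒ e^(−t/τ) = 0.280.
t = −τ ln(0.280) = 614900 × 1.273 = 782800 yr.

783000 yr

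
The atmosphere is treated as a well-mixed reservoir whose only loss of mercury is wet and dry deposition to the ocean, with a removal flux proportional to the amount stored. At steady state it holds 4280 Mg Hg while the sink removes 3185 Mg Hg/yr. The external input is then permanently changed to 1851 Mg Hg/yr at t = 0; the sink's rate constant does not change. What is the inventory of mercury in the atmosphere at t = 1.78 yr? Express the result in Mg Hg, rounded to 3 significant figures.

2960 Mg Hg

Residence time τ = M₀/F₀ = 1.344 yr. The eventual steady state is M_∞ = M₀·(F₁/F₀) = 4280 × 1851/3185 = 2487.4 Mg Hg.
The anomaly ΔM(t) = M(t) − M_∞ decays as ΔM₀·e^(−t/τ) with ΔM₀ = 4280 − 2487.4 = 1793 Mg Hg.
At t = 1.78 yr, e^(−t/τ) = e^(−1.325) = 0.2659, so ΔM = 476.7 Mg Hg and M = 2487.4 + 476.7 = 2964.0 Mg Hg.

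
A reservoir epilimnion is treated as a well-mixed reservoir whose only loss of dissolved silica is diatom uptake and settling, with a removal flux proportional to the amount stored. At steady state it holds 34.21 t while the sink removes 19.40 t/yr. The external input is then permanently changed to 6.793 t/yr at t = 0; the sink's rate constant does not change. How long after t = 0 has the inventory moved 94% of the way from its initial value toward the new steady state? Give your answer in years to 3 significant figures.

4.96 yr

τ = M₀/F₀ = 34.21/19.40 = 1.763 yr.
The remaining gap fraction is e^(−t/τ); 94% covered ⇒ e^(−t/τ) = 0.0600.
t = −τ ln(0.0600) = 1.763 × 2.813 = 4.961 yr.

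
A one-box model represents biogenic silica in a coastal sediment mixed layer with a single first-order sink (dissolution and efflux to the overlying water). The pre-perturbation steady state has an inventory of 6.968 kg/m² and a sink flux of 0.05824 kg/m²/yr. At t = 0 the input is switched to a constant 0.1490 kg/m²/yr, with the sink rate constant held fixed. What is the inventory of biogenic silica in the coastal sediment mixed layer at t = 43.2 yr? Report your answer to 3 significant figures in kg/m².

τ = M₀/F₀ = 6.968/0.05824 = 119.6 yr; rate constant k = 1/τ.
New steady state M_∞ = F₁/k = F₁·τ = 0.1490 × 119.6 = 17.827 kg/m².
M(t) = M_∞ + (M₀ − M_∞)·e^(−t/τ); t/τ = 43.2/119.6 = 0.3611, so e^(−t/τ) = 0.6969.
M(t) = 17.827 − 10.86 × 0.6969 = 10.259 kg/m².

10.3 kg/m²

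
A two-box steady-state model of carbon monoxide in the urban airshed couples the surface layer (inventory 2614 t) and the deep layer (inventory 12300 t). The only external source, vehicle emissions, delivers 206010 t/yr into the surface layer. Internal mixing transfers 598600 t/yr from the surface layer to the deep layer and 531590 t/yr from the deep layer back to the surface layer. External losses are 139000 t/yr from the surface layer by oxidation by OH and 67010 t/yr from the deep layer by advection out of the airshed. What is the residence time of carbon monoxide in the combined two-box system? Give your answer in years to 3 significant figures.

Residence time in the combined system uses the total inventory and the total *external* removal — internal exchanges between the two boxes cancel.
M_total = 2614 + 12300 = 14914 t.
ΣF_external_out = 139000 + 67010 = 206010 t/yr.
τ = M_total / ΣF_ext = 14914 / 206010 = 0.07239 yr.

0.0724 yr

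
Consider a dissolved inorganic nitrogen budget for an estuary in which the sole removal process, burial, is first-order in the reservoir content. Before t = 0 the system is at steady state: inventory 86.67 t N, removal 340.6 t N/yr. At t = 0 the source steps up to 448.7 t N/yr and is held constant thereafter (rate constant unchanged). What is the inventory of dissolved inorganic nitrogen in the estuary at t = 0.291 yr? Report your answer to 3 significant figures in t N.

105 t N

τ = M₀/F₀ = 86.67/340.6 = 0.2545 yr; rate constant k = 1/τ.
New steady state M_∞ = F₁/k = F₁·τ = 448.7 × 0.2545 = 114.18 t N.
M(t) = M_∞ + (M₀ − M_∞)·e^(−t/τ); t/τ = 0.291/0.2545 = 1.144, so e^(−t/τ) = 0.3187.
M(t) = 114.18 − 27.51 × 0.3187 = 105.41 t N.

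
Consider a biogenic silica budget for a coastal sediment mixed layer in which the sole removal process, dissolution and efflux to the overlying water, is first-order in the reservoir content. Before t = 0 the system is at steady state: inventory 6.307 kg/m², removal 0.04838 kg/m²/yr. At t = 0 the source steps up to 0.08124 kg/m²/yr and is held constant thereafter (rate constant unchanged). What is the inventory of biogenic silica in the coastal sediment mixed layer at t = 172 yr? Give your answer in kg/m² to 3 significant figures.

The sink rate constant is k = F₀/M₀ = 0.04838/6.307 = 0.007671 yr⁻¹.
Solving dM/dt = F₁ − kM with M(0) = M₀ gives M(t) = F₁/k + (M₀ − F₁/k)·e^(−kt).
F₁/k = 0.08124/0.007671 = 10.591 kg/m²; kt = 0.007671 × 172 = 1.319, e^(−kt) = 0.2673.
M(172) = 10.591 + (6.307 − 10.591) × 0.2673 = 10.591 − 1.145 = 9.4457 kg/m².

9.45 kg/m²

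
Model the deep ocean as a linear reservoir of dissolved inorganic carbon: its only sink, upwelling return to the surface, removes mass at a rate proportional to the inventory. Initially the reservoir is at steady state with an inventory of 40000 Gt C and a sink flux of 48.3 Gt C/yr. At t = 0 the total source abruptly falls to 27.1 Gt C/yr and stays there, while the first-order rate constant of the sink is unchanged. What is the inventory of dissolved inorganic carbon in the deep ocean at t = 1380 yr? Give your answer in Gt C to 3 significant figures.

Residence time τ = M₀/F₀ = 828.2 yr. The eventual steady state is M_∞ = M₀·(F₁/F₀) = 40000 × 27.1/48.3 = 22443 Gt C.
The anomaly ΔM(t) = M(t) − M_∞ decays as ΔM₀·e^(−t/τ) with ΔM₀ = 40000 − 22443 = 17560 Gt C.
At t = 1380 yr, e^(−t/τ) = e^(−1.666) = 0.1889, so ΔM = 3317 Gt C and M = 22443 + 3317 = 25760 Gt C.

25800 Gt C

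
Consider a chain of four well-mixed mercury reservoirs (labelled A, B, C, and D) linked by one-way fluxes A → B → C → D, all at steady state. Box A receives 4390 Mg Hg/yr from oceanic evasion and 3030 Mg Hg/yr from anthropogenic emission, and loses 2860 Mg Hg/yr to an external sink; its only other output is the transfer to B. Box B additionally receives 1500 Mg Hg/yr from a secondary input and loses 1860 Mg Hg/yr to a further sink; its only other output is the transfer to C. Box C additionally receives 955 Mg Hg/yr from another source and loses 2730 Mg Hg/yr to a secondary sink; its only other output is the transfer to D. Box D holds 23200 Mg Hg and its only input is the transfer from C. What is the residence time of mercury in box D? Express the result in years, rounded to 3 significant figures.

9.57 yr

Box A: F(A→B) = (4390 + 3030) − 2860 = 4560.0 Mg Hg/yr.
Box B: F(B→C) = (4560.0 + 1500) − 1860 = 4200.0 Mg Hg/yr.
Box C: F(C→D) = (4200.0 + 955) − 2730 = 2425.0 Mg Hg/yr.
Box D throughput = its input = 2425.0 Mg Hg/yr; τ = 23200 / 2425.0 = 9.567 yr.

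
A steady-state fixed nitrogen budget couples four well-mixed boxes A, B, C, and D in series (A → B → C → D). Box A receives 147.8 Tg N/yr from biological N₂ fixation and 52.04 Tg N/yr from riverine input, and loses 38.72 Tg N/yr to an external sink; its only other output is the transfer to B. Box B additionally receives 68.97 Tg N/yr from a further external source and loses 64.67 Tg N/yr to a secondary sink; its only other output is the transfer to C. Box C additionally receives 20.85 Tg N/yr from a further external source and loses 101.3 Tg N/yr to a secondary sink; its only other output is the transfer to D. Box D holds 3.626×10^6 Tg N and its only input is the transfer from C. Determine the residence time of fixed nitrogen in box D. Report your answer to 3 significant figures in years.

42700 yr

Box A: F(A→B) = (147.8 + 52.04) − 38.72 = 161.12 Tg N/yr.
Box B: F(B→C) = (161.12 + 68.97) − 64.67 = 165.42 Tg N/yr.
Box C: F(C→D) = (165.42 + 20.85) − 101.3 = 84.970 Tg N/yr.
Box D throughput = its input = 84.970 Tg N/yr; τ = 3.626×10^6 / 84.970 = 42670 yr.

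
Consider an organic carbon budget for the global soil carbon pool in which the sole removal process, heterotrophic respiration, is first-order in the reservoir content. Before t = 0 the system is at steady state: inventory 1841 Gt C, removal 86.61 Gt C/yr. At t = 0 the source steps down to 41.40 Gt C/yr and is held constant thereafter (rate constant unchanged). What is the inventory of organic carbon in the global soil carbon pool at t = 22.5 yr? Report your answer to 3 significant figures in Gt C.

Residence time τ = M₀/F₀ = 21.26 yr. The eventual steady state is M_∞ = M₀·(F₁/F₀) = 1841 × 41.40/86.61 = 880.01 Gt C.
The anomaly ΔM(t) = M(t) − M_∞ decays as ΔM₀·e^(−t/τ) with ΔM₀ = 1841 − 880.01 = 961.0 Gt C.
At t = 22.5 yr, e^(−t/τ) = e^(−1.059) = 0.3470, so ΔM = 333.4 Gt C and M = 880.01 + 333.4 = 1213.4 Gt C.

1210 Gt C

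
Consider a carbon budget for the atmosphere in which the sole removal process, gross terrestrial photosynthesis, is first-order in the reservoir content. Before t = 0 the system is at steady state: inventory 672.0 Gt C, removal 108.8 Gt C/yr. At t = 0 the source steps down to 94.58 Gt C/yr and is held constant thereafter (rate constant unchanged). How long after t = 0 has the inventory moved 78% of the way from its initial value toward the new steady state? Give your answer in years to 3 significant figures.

9.35 yr

τ = M₀/F₀ = 672.0/108.8 = 6.176 yr.
The remaining gap fraction is e^(−t/τ); 78% covered ⇒ e^(−t/τ) = 0.220.
t = −τ ln(0.220) = 6.176 × 1.514 = 9.352 yr.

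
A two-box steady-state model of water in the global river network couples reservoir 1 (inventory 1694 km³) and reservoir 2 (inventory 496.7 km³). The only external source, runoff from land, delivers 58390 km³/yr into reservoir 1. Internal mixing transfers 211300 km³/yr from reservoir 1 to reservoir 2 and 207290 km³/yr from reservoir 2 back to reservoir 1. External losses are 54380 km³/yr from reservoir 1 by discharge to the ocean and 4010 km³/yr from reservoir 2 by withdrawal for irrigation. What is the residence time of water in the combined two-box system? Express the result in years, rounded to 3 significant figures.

Residence time in the combined system uses the total inventory and the total *external* removal — internal exchanges between the two boxes cancel.
M_total = 1694 + 496.7 = 2190.7 km³.
ΣF_external_out = 54380 + 4010 = 58390 km³/yr.
τ = M_total / ΣF_ext = 2190.7 / 58390 = 0.03752 yr.

0.0375 yr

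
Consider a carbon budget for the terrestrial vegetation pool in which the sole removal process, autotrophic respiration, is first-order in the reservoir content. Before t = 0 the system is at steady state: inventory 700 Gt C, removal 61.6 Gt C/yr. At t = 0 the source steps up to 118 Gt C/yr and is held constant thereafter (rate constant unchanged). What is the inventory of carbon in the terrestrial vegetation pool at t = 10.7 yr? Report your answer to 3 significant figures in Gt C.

1090 Gt C

Residence time τ = M₀/F₀ = 11.36 yr. The eventual steady state is M_∞ = M₀·(F₁/F₀) = 700 × 118/61.6 = 1340.9 Gt C.
The anomaly ΔM(t) = M(t) − M_∞ decays as ΔM₀·e^(−t/τ) with ΔM₀ = 700 − 1340.9 = −640.9 Gt C.
At t = 10.7 yr, e^(−t/τ) = e^(−0.9416) = 0.3900, so ΔM = −250.0 Gt C and M = 1340.9 − 250.0 = 1091.0 Gt C.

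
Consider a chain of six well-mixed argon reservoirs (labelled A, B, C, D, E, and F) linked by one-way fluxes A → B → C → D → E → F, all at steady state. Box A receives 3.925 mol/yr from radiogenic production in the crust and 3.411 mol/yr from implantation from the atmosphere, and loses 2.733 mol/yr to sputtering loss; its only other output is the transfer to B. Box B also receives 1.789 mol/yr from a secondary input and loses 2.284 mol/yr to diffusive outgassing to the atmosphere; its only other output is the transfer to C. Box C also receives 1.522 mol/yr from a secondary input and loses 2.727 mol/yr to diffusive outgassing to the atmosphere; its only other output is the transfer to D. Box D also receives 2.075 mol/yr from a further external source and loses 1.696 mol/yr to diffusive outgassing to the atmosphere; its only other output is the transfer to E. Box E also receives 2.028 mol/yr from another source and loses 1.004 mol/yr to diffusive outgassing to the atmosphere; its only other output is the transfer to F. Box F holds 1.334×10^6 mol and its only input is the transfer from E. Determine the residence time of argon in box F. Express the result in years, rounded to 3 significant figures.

Box A: F(A→B) = (3.925 + 3.411) − 2.733 = 4.6030 mol/yr.
Box B: F(B→C) = (4.6030 + 1.789) − 2.284 = 4.1080 mol/yr.
Box C: F(C→D) = (4.1080 + 1.522) − 2.727 = 2.9030 mol/yr.
Box D: F(D→E) = (2.9030 + 2.075) − 1.696 = 3.2820 mol/yr.
Box E: F(E→F) = (3.2820 + 2.028) − 1.004 = 4.3060 mol/yr.
Box F throughput = its input = 4.3060 mol/yr; τ = 1.334×10^6 / 4.3060 = 309800 yr.

310000 yr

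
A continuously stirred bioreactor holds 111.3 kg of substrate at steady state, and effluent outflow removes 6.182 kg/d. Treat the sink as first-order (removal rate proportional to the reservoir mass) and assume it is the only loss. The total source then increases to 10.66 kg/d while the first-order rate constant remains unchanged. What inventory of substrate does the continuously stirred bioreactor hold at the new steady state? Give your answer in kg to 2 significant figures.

Rate constant k = F/M = 6.182 / 111.3 = 0.05554 d⁻¹.
At the new steady state, source = k·M_new ⇒ M_new = 10.66 / 0.05554 = 191.9 kg.
(Equivalently M_new = M × F_new/F_old = 111.3 × 10.66/6.182.)

190 kg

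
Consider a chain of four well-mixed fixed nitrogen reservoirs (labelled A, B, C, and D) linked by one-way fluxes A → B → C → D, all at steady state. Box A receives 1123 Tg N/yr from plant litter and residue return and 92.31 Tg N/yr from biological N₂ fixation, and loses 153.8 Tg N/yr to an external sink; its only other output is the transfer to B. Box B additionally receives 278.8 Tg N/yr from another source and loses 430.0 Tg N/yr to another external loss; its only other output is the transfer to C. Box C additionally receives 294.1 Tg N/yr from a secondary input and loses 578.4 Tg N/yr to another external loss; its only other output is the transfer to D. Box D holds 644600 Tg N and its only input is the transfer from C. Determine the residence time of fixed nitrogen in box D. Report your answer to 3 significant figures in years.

Box A: F(A→B) = (1123 + 92.31) − 153.8 = 1061.5 Tg N/yr.
Box B: F(B→C) = (1061.5 + 278.8) − 430.0 = 910.31 Tg N/yr.
Box C: F(C→D) = (910.31 + 294.1) − 578.4 = 626.01 Tg N/yr.
Box D throughput = its input = 626.01 Tg N/yr; τ = 644600 / 626.01 = 1030 yr.

1030 yr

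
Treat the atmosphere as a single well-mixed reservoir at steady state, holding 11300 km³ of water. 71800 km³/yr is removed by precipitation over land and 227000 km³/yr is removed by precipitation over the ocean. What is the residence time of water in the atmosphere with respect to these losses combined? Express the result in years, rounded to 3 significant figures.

Total removal = 71800 + 227000 = 298800 km³/yr.
τ = M / ΣF_out = 11300 / 298800 = 0.03782 yr.

0.0378 yr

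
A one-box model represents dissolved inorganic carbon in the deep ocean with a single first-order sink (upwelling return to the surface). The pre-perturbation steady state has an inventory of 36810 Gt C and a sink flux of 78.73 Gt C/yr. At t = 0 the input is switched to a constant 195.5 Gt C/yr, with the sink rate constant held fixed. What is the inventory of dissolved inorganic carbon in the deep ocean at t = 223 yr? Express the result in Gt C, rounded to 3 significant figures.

τ = M₀/F₀ = 36810/78.73 = 467.5 yr; rate constant k = 1/τ.
New steady state M_∞ = F₁/k = F₁·τ = 195.5 × 467.5 = 91405 Gt C.
M(t) = M_∞ + (M₀ − M_∞)·e^(−t/τ); t/τ = 223/467.5 = 0.4770, so e^(−t/τ) = 0.6207.
M(t) = 91405 − 54600 × 0.6207 = 57520 Gt C.

57500 Gt C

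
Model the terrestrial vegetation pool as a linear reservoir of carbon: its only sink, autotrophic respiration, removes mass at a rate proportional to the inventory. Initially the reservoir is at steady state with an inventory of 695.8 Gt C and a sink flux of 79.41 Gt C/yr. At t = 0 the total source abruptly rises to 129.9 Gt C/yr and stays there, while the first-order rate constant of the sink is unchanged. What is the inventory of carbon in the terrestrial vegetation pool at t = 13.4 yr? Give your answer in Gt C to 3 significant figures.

1040 Gt C

τ = M₀/F₀ = 695.8/79.41 = 8.762 yr; rate constant k = 1/τ.
New steady state M_∞ = F₁/k = F₁·τ = 129.9 × 8.762 = 1138.2 Gt C.
M(t) = M_∞ + (M₀ − M_∞)·e^(−t/τ); t/τ = 13.4/8.762 = 1.529, so e^(−t/τ) = 0.2167.
M(t) = 1138.2 − 442.4 × 0.2167 = 1042.3 Gt C.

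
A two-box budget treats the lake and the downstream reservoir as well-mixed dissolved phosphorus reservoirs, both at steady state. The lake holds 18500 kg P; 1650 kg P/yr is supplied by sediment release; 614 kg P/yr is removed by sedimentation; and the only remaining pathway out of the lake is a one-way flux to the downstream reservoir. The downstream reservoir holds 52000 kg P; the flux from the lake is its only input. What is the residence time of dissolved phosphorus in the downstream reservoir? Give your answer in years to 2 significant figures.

Balance the lake: ΣF_in = 1650.0 kg P/yr.
Flux to the downstream reservoir = ΣF_in − (614) = 1036.0 kg P/yr.
At steady state the output of the downstream reservoir equals its input, 1036.0 kg P/yr.
τ = M / F = 52000 / 1036.0 = 50.19 yr.

50 yr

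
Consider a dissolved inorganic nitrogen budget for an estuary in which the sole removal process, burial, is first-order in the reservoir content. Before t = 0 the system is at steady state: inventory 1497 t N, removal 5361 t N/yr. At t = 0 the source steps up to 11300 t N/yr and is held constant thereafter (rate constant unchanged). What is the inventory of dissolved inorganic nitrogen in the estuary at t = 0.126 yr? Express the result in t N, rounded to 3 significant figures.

2100 t N

τ = M₀/F₀ = 1497/5361 = 0.2792 yr; rate constant k = 1/τ.
New steady state M_∞ = F₁/k = F₁·τ = 11300 × 0.2792 = 3155.4 t N.
M(t) = M_∞ + (M₀ − M_∞)·e^(−t/τ); t/τ = 0.126/0.2792 = 0.4512, so e^(−t/τ) = 0.6368.
M(t) = 3155.4 − 1658 × 0.6368 = 2099.3 t N.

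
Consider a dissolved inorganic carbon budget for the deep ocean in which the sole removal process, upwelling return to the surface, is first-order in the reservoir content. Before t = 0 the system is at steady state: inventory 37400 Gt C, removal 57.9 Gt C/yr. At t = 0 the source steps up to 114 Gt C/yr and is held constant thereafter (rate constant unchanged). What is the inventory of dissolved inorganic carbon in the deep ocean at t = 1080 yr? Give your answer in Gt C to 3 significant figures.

66800 Gt C

τ = M₀/F₀ = 37400/57.9 = 645.9 yr; rate constant k = 1/τ.
New steady state M_∞ = F₁/k = F₁·τ = 114 × 645.9 = 73637 Gt C.
M(t) = M_∞ + (M₀ − M_∞)·e^(−t/τ); t/τ = 1080/645.9 = 1.672, so e^(−t/τ) = 0.1879.
M(t) = 73637 − 36240 × 0.1879 = 66829 Gt C.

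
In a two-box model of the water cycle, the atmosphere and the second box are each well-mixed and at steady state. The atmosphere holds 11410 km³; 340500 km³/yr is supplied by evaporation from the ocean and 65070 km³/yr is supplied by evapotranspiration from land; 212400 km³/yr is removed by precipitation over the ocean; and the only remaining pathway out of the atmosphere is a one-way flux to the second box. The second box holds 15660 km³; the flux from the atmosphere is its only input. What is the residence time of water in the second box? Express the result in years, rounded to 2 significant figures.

0.081 yr

Balance the atmosphere: ΣF_in = 340500 + 65070 = 405570 km³/yr.
Flux to the second box = ΣF_in − (212400) = 193170 km³/yr.
At steady state the output of the second box equals its input, 193170 km³/yr.
τ = M / F = 15660 / 193170 = 0.08107 yr.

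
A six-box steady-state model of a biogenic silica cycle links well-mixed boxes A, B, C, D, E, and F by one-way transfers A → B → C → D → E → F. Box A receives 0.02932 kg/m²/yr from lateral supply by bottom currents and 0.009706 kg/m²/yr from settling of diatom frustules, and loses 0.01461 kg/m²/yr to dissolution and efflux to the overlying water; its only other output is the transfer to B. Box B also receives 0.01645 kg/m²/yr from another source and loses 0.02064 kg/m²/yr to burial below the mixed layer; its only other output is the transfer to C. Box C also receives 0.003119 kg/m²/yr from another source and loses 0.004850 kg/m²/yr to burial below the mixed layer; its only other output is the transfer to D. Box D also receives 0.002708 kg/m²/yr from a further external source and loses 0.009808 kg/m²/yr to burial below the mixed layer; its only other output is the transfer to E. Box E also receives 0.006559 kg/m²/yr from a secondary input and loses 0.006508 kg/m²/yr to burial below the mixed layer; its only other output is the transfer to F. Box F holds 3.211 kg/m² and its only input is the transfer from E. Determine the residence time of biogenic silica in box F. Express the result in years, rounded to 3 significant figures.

281 yr

Box A: F(A→B) = (0.02932 + 0.009706) − 0.01461 = 0.024416 kg/m²/yr.
Box B: F(B→C) = (0.024416 + 0.01645) − 0.02064 = 0.020226 kg/m²/yr.
Box C: F(C→D) = (0.020226 + 0.003119) − 0.004850 = 0.018495 kg/m²/yr.
Box D: F(D→E) = (0.018495 + 0.002708) − 0.009808 = 0.011395 kg/m²/yr.
Box E: F(E→F) = (0.011395 + 0.006559) − 0.006508 = 0.011446 kg/m²/yr.
Box F throughput = its input = 0.011446 kg/m²/yr; τ = 3.211 / 0.011446 = 280.5 yr.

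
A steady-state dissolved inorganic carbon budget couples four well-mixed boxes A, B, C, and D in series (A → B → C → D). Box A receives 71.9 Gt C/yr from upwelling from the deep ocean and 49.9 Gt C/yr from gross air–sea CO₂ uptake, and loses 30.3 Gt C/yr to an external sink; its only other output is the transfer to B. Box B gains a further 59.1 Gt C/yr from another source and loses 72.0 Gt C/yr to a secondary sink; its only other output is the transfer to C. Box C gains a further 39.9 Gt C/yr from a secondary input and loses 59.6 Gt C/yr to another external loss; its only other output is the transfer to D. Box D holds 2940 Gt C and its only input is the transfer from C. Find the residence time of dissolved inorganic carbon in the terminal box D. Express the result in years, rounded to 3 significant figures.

Box A: F(A→B) = (71.9 + 49.9) − 30.3 = 91.500 Gt C/yr.
Box B: F(B→C) = (91.500 + 59.1) − 72.0 = 78.600 Gt C/yr.
Box C: F(C→D) = (78.600 + 39.9) − 59.6 = 58.900 Gt C/yr.
Box D throughput = its input = 58.900 Gt C/yr; τ = 2940 / 58.900 = 49.92 yr.

49.9 yr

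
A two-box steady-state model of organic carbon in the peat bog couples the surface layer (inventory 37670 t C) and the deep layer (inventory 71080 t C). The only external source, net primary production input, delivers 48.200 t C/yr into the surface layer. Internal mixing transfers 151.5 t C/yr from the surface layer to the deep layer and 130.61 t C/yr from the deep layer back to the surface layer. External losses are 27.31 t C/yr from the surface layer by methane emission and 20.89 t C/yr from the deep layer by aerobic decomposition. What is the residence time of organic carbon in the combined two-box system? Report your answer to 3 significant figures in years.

For the system as a whole, the A↔B exchange is internal and contributes nothing to the throughput; only the external sinks remove mass.
M_total = 37670 + 71080 = 108750 t C.
ΣF_external_out = 27.31 + 20.89 = 48.200 t C/yr.
τ = M_total / ΣF_ext = 108750 / 48.200 = 2256 yr.

2260 yr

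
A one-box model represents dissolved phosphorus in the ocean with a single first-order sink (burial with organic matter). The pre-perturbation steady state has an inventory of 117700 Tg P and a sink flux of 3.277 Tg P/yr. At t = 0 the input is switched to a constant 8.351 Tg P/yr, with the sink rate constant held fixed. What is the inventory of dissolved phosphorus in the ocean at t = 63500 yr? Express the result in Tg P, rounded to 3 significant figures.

269000 Tg P

Residence time τ = M₀/F₀ = 35920 yr. The eventual steady state is M_∞ = M₀·(F₁/F₀) = 117700 × 8.351/3.277 = 299940 Tg P.
The anomaly ΔM(t) = M(t) − M_∞ decays as ΔM₀·e^(−t/τ) with ΔM₀ = 117700 − 299940 = −182200 Tg P.
At t = 63500 yr, e^(−t/τ) = e^(−1.768) = 0.1707, so ΔM = −31110 Tg P and M = 299940 − 31110 = 268840 Tg P.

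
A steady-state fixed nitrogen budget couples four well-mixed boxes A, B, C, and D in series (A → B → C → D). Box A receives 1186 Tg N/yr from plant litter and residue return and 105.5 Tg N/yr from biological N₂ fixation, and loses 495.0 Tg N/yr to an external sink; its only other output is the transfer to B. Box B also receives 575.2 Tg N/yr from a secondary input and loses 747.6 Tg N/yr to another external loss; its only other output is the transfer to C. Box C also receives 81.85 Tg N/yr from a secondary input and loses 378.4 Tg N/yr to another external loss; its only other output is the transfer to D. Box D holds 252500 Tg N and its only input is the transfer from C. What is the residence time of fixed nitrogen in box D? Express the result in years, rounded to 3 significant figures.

771 yr

Box A: F(A→B) = (1186 + 105.5) − 495.0 = 796.50 Tg N/yr.
Box B: F(B→C) = (796.50 + 575.2) − 747.6 = 624.10 Tg N/yr.
Box C: F(C→D) = (624.10 + 81.85) − 378.4 = 327.55 Tg N/yr.
Box D throughput = its input = 327.55 Tg N/yr; τ = 252500 / 327.55 = 770.9 yr.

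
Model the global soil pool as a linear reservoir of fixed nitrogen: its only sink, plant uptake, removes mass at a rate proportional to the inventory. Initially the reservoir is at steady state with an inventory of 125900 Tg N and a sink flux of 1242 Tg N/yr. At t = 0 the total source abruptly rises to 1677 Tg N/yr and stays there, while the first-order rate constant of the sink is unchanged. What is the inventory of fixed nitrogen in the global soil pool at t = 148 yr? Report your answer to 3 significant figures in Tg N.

Residence time τ = M₀/F₀ = 101.4 yr. The eventual steady state is M_∞ = M₀·(F₁/F₀) = 125900 × 1677/1242 = 170000 Tg N.
The anomaly ΔM(t) = M(t) − M_∞ decays as ΔM₀·e^(−t/τ) with ΔM₀ = 125900 − 170000 = −44100 Tg N.
At t = 148 yr, e^(−t/τ) = e^(−1.460) = 0.2322, so ΔM = −10240 Tg N and M = 170000 − 10240 = 159760 Tg N.

160000 Tg N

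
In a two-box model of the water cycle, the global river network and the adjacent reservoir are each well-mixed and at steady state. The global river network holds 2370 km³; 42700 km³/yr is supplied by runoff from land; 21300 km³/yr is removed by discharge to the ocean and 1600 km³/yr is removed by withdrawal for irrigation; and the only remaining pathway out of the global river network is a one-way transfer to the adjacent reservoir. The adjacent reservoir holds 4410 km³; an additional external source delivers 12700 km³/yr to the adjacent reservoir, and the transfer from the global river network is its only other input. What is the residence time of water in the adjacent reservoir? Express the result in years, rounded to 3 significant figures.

Balance the global river network: ΣF_in = 42700 km³/yr.
Transfer to the adjacent reservoir = ΣF_in − (21300 + 1600) = 19800 km³/yr.
Total input to the adjacent reservoir = 19800 + 12700 = 32500 km³/yr; at steady state this equals its total output.
τ = M / F = 4410 / 32500 = 0.1357 yr.

0.136 yr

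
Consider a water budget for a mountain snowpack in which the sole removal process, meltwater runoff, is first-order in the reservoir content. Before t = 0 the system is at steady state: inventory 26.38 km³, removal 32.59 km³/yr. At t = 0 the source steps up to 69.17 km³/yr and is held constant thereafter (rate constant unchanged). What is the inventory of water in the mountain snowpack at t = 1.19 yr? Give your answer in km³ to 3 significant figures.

The sink rate constant is k = F₀/M₀ = 32.59/26.38 = 1.235 yr⁻¹.
Solving dM/dt = F₁ − kM with M(0) = M₀ gives M(t) = F₁/k + (M₀ − F₁/k)·e^(−kt).
F₁/k = 69.17/1.235 = 55.990 km³; kt = 1.235 × 1.19 = 1.470, e^(−kt) = 0.2299.
M(1.19) = 55.990 + (26.38 − 55.990) × 0.2299 = 55.990 − 6.807 = 49.183 km³.

49.2 km³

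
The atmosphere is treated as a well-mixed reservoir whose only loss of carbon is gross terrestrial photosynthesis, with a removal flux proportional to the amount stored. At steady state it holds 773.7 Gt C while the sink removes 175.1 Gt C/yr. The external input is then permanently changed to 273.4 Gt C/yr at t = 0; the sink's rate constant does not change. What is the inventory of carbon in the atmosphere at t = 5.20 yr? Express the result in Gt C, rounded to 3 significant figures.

τ = M₀/F₀ = 773.7/175.1 = 4.419 yr; rate constant k = 1/τ.
New steady state M_∞ = F₁/k = F₁·τ = 273.4 × 4.419 = 1208.1 Gt C.
M(t) = M_∞ + (M₀ − M_∞)·e^(−t/τ); t/τ = 5.20/4.419 = 1.177, so e^(−t/τ) = 0.3083.
M(t) = 1208.1 − 434.4 × 0.3083 = 1074.2 Gt C.

1070 Gt C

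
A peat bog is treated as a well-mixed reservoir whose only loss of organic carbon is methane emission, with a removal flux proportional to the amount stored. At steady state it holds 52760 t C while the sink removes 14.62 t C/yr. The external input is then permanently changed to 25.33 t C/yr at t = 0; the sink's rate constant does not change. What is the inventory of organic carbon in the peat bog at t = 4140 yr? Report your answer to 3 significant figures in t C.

79100 t C

τ = M₀/F₀ = 52760/14.62 = 3609 yr; rate constant k = 1/τ.
New steady state M_∞ = F₁/k = F₁·τ = 25.33 × 3609 = 91410 t C.
M(t) = M_∞ + (M₀ − M_∞)·e^(−t/τ); t/τ = 4140/3609 = 1.147, so e^(−t/τ) = 0.3175.
M(t) = 91410 − 38650 × 0.3175 = 79138 t C.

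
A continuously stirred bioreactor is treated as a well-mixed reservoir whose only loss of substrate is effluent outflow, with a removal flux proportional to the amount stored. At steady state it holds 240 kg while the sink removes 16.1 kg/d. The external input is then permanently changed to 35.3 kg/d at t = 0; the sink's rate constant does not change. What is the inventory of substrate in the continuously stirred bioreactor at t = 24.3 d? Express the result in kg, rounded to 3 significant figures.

470 kg

τ = M₀/F₀ = 240/16.1 = 14.91 d; rate constant k = 1/τ.
New steady state M_∞ = F₁/k = F₁·τ = 35.3 × 14.91 = 526.21 kg.
M(t) = M_∞ + (M₀ − M_∞)·e^(−t/τ); t/τ = 24.3/14.91 = 1.630, so e^(−t/τ) = 0.1959.
M(t) = 526.21 − 286.2 × 0.1959 = 470.14 kg.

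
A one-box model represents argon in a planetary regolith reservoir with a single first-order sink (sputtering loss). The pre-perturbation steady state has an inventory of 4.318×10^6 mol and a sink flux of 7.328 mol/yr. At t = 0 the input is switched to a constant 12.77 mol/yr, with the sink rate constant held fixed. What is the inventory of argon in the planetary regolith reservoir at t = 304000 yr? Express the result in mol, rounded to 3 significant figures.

The sink rate constant is k = F₀/M₀ = 7.328/4.318×10^6 = 1.697×10^-6 yr⁻¹.
Solving dM/dt = F₁ − kM with M(0) = M₀ gives M(t) = F₁/k + (M₀ − F₁/k)·e^(−kt).
F₁/k = 12.77/1.697×10^-6 = 7.5247×10^6 mol; kt = 1.697×10^-6 × 304000 = 0.5159, e^(−kt) = 0.5970.
M(304000) = 7.5247×10^6 + (4.318×10^6 − 7.5247×10^6) × 0.5970 = 7.5247×10^6 − 1.914×10^6 = 5.6104×10^6 mol.

5.61×10^6 mol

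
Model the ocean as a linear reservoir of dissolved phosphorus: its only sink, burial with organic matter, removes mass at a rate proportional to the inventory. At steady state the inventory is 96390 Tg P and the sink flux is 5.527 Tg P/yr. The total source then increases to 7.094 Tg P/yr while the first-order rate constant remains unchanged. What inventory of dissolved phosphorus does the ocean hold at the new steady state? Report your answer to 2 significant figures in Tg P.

Rate constant k = F/M = 5.527 / 96390 = 5.734×10^-5 yr⁻¹.
At the new steady state, source = k·M_new ⇒ M_new = 7.094 / 5.734×10^-5 = 123700 Tg P.
(Equivalently M_new = M × F_new/F_old = 96390 × 7.094/5.527.)

120000 Tg P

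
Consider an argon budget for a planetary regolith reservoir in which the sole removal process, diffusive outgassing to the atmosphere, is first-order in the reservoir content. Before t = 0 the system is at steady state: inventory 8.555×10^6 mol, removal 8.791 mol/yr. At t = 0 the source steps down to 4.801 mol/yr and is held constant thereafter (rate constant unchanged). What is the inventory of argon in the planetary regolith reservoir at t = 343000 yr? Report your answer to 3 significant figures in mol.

τ = M₀/F₀ = 8.555×10^6/8.791 = 973200 yr; rate constant k = 1/τ.
New steady state M_∞ = F₁/k = F₁·τ = 4.801 × 973200 = 4.6721×10^6 mol.
M(t) = M_∞ + (M₀ − M_∞)·e^(−t/τ); t/τ = 343000/973200 = 0.3525, so e^(−t/τ) = 0.7030.
M(t) = 4.6721×10^6 + 3.883×10^6 × 0.7030 = 7.4016×10^6 mol.

7.40×10^6 mol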